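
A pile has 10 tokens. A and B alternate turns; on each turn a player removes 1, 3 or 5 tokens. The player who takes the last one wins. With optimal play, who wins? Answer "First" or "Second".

Second

i:   0  1  2  3  4  5  6  7  8  9 10
     L  W  L  W  L  W  L  W  L  W  L
Position 10 is L, so the second player wins.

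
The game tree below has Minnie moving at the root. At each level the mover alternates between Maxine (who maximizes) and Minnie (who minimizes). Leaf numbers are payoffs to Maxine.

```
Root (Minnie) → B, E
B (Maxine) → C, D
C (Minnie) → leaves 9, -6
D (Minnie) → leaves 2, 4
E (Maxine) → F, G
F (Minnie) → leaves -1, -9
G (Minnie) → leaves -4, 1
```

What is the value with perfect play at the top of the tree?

-4

C (Minnie): min(9, -6) = -6
D (Minnie): min(2, 4) = 2
B (Maxine): max(-6, 2) = 2
F (Minnie): min(-1, -9) = -9
G (Minnie): min(-4, 1) = -4
E (Maxine): max(-9, -4) = -4
Root (Minnie): min(2, -4) = -4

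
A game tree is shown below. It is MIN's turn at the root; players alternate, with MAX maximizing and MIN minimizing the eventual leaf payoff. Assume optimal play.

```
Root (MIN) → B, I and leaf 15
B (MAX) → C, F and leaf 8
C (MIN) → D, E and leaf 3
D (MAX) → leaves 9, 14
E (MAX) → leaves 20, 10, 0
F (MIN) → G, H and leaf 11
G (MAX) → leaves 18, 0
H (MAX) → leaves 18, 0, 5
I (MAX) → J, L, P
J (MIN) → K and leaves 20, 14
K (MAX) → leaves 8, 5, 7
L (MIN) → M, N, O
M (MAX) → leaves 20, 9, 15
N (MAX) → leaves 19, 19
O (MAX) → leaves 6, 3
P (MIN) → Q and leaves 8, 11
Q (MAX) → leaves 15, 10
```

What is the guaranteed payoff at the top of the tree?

D (MAX): max(9, 14) = 14
E (MAX): max(20, 10, 0) = 20
C (MIN): min(14, 20, 3) = 3
G (MAX): max(18, 0) = 18
H (MAX): max(18, 0, 5) = 18
F (MIN): min(18, 18, 11) = 11
B (MAX): max(3, 11, 8) = 11
K (MAX): max(8, 5, 7) = 8
J (MIN): min(8, 20, 14) = 8
M (MAX): max(20, 9, 15) = 20
N (MAX): max(19, 19) = 19
O (MAX): max(6, 3) = 6
L (MIN): min(20, 19, 6) = 6
Q (MAX): max(15, 10) = 15
P (MIN): min(15, 8, 11) = 8
I (MAX): max(8, 6, 8) = 8
Root (MIN): min(11, 8, 15) = 8

8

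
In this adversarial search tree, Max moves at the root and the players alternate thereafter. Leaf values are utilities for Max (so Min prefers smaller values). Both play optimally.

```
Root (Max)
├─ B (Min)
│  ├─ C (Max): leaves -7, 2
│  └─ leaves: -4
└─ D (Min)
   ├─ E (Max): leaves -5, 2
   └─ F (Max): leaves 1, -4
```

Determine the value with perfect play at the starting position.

1

C (Max): max(-7, 2) = 2
B (Min): min(2, -4) = -4
E (Max): max(-5, 2) = 2
F (Max): max(1, -4) = 1
D (Min): min(2, 1) = 1
Root (Max): max(-4, 1) = 1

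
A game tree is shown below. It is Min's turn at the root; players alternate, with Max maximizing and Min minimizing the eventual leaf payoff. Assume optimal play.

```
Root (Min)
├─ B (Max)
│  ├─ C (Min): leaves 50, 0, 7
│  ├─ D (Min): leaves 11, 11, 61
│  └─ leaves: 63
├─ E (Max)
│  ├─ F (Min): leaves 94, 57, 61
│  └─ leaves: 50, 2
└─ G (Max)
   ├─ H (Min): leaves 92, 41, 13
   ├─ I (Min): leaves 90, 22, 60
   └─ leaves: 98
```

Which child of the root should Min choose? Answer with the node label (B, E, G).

E

C (Min): min(50, 0, 7) = 0
D (Min): min(11, 11, 61) = 11
B (Max): max(0, 11, 63) = 63
F (Min): min(94, 57, 61) = 57
E (Max): max(57, 50, 2) = 57
H (Min): min(92, 41, 13) = 13
I (Min): min(90, 22, 60) = 22
G (Max): max(13, 22, 98) = 98
Root (Min): min(63, 57, 98) = 57
Min picks the child with the lowest value: E (value 57).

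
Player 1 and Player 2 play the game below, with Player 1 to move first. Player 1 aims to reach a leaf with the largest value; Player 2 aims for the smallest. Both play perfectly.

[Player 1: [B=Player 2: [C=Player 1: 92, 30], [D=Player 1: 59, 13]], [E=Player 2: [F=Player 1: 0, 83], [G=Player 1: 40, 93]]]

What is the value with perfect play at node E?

83

F: max(0, 83) = 83
G: max(40, 93) = 93
E: min(83, 93) = 83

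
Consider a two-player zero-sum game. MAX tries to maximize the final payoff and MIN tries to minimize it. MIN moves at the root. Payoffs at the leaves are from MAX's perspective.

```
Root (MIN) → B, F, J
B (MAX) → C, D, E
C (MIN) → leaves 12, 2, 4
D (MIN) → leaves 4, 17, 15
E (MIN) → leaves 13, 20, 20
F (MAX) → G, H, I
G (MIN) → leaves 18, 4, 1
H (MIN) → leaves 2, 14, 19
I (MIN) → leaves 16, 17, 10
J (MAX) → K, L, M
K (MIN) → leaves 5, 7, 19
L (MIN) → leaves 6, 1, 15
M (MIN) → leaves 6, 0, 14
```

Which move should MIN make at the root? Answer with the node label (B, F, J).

J

C (MIN): min(12, 2, 4) = 2
D (MIN): min(4, 17, 15) = 4
E (MIN): min(13, 20, 20) = 13
B (MAX): max(2, 4, 13) = 13
G (MIN): min(18, 4, 1) = 1
H (MIN): min(2, 14, 19) = 2
I (MIN): min(16, 17, 10) = 10
F (MAX): max(1, 2, 10) = 10
K (MIN): min(5, 7, 19) = 5
L (MIN): min(6, 1, 15) = 1
M (MIN): min(6, 0, 14) = 0
J (MAX): max(5, 1, 0) = 5
Root (MIN): min(13, 10, 5) = 5
MIN picks the child with the lowest value: J (value 5).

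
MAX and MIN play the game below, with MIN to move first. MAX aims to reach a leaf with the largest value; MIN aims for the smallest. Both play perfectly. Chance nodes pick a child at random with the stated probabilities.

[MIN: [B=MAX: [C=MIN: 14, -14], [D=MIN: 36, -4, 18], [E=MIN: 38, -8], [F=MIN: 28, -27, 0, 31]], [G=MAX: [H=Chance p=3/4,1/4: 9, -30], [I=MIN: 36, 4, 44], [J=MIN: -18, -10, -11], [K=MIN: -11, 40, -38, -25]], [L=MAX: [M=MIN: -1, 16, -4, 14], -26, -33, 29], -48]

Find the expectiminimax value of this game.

-48

C (MIN): min(14, -14) = -14
D (MIN): min(36, -4, 18) = -4
E (MIN): min(38, -8) = -8
F (MIN): min(28, -27, 0, 31) = -27
B (MAX): max(-14, -4, -8, -27) = -4
H (Chance): 3/4·9 + 1/4·-30 = -0.75
I (MIN): min(36, 4, 44) = 4
J (MIN): min(-18, -10, -11) = -18
K (MIN): min(-11, 40, -38, -25) = -38
G (MAX): max(-0.75, 4, -18, -38) = 4
M (MIN): min(-1, 16, -4, 14) = -4
L (MAX): max(-4, -26, -33, 29) = 29
Root (MIN): min(-4, 4, 29, -48) = -48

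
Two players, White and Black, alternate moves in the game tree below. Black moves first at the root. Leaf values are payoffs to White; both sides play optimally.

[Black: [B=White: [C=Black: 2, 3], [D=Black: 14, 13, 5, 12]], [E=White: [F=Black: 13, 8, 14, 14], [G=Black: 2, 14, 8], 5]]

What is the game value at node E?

F: min(13, 8, 14, 14) = 8
G: min(2, 14, 8) = 2
E: max(8, 2, 5) = 8

8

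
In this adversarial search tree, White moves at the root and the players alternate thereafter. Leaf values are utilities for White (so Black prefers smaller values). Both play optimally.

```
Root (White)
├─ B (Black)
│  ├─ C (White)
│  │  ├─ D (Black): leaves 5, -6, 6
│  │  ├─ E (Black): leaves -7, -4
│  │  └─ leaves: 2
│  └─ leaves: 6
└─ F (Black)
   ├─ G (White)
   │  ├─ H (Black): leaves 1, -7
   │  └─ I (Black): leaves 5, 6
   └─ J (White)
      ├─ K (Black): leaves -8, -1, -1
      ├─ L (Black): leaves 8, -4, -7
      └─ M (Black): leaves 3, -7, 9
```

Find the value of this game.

D (Black): min(5, -6, 6) = -6
E (Black): min(-7, -4) = -7
C (White): max(-6, -7, 2) = 2
B (Black): min(2, 6) = 2
H (Black): min(1, -7) = -7
I (Black): min(5, 6) = 5
G (White): max(-7, 5) = 5
K (Black): min(-8, -1, -1) = -8
L (Black): min(8, -4, -7) = -7
M (Black): min(3, -7, 9) = -7
J (White): max(-8, -7, -7) = -7
F (Black): min(5, -7) = -7
Root (White): max(2, -7) = 2

2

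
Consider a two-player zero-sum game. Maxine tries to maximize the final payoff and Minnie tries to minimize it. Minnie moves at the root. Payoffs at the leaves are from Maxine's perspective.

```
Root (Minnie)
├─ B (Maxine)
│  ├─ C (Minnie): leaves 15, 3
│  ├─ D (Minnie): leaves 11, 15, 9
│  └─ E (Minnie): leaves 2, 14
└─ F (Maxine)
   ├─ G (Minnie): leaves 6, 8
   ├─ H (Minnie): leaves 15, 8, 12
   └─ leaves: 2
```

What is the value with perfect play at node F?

G: min(6, 8) = 6
H: min(15, 8, 12) = 8
F: max(6, 8, 2) = 8

8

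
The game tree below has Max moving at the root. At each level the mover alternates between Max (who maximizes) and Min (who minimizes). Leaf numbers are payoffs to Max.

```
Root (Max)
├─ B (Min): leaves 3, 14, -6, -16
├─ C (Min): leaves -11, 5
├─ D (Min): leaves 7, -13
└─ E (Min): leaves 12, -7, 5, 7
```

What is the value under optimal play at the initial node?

-7

B (Min): min(3, 14, -6, -16) = -16
C (Min): min(-11, 5) = -11
D (Min): min(7, -13) = -13
E (Min): min(12, -7, 5, 7) = -7
Root (Max): max(-16, -11, -13, -7) = -7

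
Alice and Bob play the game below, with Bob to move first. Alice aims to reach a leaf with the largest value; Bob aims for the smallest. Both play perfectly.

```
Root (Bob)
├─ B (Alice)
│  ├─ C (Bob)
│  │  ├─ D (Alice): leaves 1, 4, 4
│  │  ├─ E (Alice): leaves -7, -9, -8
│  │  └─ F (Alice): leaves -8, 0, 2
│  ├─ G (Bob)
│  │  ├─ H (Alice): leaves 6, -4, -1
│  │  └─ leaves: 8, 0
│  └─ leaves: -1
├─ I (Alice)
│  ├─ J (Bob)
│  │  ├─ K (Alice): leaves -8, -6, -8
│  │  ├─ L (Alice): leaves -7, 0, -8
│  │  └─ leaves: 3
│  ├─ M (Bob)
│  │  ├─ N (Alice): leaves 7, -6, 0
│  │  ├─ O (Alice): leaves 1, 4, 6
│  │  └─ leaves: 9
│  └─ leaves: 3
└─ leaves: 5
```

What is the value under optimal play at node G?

0

H: max(6, -4, -1) = 6
G: min(6, 8, 0) = 0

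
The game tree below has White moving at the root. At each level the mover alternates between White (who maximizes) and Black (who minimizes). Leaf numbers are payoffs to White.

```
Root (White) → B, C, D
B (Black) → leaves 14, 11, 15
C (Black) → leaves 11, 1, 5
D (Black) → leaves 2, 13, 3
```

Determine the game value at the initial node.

B (Black): min(14, 11, 15) = 11
C (Black): min(11, 1, 5) = 1
D (Black): min(2, 13, 3) = 2
Root (White): max(11, 1, 2) = 11

11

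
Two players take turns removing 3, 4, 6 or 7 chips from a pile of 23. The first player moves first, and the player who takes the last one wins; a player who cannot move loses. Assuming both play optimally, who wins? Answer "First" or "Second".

First

W/L table (W = player to move can force a win):
i:   0  1  2  3  4  5  6  7  8  9 10 11 12 13 14 15 16 17 18 19 20 21 22 23
     L  L  L  W  W  W  W  W  W  W  L  L  L  W  W  W  W  W  W  W  L  L  L  W
Position 23 is W, so the first player wins.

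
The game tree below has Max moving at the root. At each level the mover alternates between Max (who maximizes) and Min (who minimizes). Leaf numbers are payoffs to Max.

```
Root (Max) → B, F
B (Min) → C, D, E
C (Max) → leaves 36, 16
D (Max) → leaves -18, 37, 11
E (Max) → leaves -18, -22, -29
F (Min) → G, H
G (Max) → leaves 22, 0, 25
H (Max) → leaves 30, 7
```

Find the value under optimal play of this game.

25

C (Max): max(36, 16) = 36
D (Max): max(-18, 37, 11) = 37
E (Max): max(-18, -22, -29) = -18
B (Min): min(36, 37, -18) = -18
G (Max): max(22, 0, 25) = 25
H (Max): max(30, 7) = 30
F (Min): min(25, 30) = 25
Root (Max): max(-18, 25) = 25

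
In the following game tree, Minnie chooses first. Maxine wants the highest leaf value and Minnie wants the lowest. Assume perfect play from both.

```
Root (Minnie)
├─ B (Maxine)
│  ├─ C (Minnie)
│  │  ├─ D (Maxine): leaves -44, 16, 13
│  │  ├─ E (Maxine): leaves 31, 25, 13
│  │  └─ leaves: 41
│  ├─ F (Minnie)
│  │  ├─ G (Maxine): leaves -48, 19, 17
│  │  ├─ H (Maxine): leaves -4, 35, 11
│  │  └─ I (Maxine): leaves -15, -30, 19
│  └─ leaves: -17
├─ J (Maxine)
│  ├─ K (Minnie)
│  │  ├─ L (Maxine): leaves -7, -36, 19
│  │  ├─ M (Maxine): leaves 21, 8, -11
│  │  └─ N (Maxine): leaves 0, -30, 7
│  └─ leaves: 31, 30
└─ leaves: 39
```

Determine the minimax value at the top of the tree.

D (Maxine): max(-44, 16, 13) = 16
E (Maxine): max(31, 25, 13) = 31
C (Minnie): min(16, 31, 41) = 16
G (Maxine): max(-48, 19, 17) = 19
H (Maxine): max(-4, 35, 11) = 35
I (Maxine): max(-15, -30, 19) = 19
F (Minnie): min(19, 35, 19) = 19
B (Maxine): max(16, 19, -17) = 19
L (Maxine): max(-7, -36, 19) = 19
M (Maxine): max(21, 8, -11) = 21
N (Maxine): max(0, -30, 7) = 7
K (Minnie): min(19, 21, 7) = 7
J (Maxine): max(7, 31, 30) = 31
Root (Minnie): min(19, 31, 39) = 19

19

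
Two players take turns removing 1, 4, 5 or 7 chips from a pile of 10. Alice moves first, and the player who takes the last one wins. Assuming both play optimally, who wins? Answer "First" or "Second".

Second

Positions where the player to move wins (W) vs loses (L):
i:   0  1  2  3  4  5  6  7  8  9 10
     L  W  L  W  W  W  W  W  L  W  L
Position 10 is L, so the second player wins.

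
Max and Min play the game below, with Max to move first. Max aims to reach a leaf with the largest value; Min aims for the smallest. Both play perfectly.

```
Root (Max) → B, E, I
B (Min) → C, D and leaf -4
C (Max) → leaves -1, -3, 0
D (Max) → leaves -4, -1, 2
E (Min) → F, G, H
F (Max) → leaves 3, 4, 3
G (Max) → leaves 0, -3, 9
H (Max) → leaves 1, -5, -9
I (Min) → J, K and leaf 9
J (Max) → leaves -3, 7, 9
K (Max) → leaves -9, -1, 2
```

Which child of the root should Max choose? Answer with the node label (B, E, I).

I

C (Max): max(-1, -3, 0) = 0
D (Max): max(-4, -1, 2) = 2
B (Min): min(0, 2, -4) = -4
F (Max): max(3, 4, 3) = 4
G (Max): max(0, -3, 9) = 9
H (Max): max(1, -5, -9) = 1
E (Min): min(4, 9, 1) = 1
J (Max): max(-3, 7, 9) = 9
K (Max): max(-9, -1, 2) = 2
I (Min): min(9, 2, 9) = 2
Root (Max): max(-4, 1, 2) = 2
Max picks the child with the highest value: I (value 2).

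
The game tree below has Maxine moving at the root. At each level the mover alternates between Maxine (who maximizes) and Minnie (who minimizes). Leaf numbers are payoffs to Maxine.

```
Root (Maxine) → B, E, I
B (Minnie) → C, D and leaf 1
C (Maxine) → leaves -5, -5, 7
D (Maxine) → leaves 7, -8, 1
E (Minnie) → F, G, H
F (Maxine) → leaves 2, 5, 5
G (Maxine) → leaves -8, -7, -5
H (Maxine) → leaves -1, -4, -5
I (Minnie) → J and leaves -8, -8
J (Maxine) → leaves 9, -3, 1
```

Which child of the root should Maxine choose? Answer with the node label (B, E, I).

C (Maxine): max(-5, -5, 7) = 7
D (Maxine): max(7, -8, 1) = 7
B (Minnie): min(7, 7, 1) = 1
F (Maxine): max(2, 5, 5) = 5
G (Maxine): max(-8, -7, -5) = -5
H (Maxine): max(-1, -4, -5) = -1
E (Minnie): min(5, -5, -1) = -5
J (Maxine): max(9, -3, 1) = 9
I (Minnie): min(9, -8, -8) = -8
Root (Maxine): max(1, -5, -8) = 1
Maxine picks the child with the highest value: B (value 1).

B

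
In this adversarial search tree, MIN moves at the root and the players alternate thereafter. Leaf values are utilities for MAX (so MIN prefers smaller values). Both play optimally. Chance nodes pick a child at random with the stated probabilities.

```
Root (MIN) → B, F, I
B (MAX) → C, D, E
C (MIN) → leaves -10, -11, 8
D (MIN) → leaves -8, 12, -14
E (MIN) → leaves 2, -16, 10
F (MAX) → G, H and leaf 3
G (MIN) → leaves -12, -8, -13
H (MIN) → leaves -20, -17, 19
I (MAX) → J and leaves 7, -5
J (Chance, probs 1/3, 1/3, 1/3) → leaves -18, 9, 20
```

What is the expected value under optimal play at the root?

-11

C (MIN): min(-10, -11, 8) = -11
D (MIN): min(-8, 12, -14) = -14
E (MIN): min(2, -16, 10) = -16
B (MAX): max(-11, -14, -16) = -11
G (MIN): min(-12, -8, -13) = -13
H (MIN): min(-20, -17, 19) = -20
F (MAX): max(-13, -20, 3) = 3
J (Chance): 1/3·-18 + 1/3·9 + 1/3·20 = 3.67
I (MAX): max(3.67, 7, -5) = 7
Root (MIN): min(-11, 3, 7) = -11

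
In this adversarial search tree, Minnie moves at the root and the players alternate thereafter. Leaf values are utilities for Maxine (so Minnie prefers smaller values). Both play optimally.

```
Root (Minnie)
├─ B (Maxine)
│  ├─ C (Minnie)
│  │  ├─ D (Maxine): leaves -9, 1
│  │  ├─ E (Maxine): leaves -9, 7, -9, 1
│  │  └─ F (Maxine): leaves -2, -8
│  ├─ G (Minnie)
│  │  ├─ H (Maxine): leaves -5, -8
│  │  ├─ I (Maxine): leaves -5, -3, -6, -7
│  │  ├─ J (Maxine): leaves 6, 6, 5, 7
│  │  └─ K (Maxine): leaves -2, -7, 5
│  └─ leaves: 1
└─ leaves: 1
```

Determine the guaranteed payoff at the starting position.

1

D (Maxine): max(-9, 1) = 1
E (Maxine): max(-9, 7, -9, 1) = 7
F (Maxine): max(-2, -8) = -2
C (Minnie): min(1, 7, -2) = -2
H (Maxine): max(-5, -8) = -5
I (Maxine): max(-5, -3, -6, -7) = -3
J (Maxine): max(6, 6, 5, 7) = 7
K (Maxine): max(-2, -7, 5) = 5
G (Minnie): min(-5, -3, 7, 5) = -5
B (Maxine): max(-2, -5, 1) = 1
Root (Minnie): min(1, 1) = 1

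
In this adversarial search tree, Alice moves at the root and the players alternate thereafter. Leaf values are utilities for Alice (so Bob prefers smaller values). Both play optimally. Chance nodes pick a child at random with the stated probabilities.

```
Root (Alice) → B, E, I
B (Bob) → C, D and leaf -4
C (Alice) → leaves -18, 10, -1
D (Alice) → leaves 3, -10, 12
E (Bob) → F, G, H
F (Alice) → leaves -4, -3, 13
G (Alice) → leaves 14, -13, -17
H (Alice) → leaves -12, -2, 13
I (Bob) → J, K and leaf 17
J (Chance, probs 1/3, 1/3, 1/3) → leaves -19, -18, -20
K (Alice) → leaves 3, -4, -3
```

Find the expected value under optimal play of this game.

13

C (Alice): max(-18, 10, -1) = 10
D (Alice): max(3, -10, 12) = 12
B (Bob): min(10, 12, -4) = -4
F (Alice): max(-4, -3, 13) = 13
G (Alice): max(14, -13, -17) = 14
H (Alice): max(-12, -2, 13) = 13
E (Bob): min(13, 14, 13) = 13
J (Chance): 1/3·-19 + 1/3·-18 + 1/3·-20 = -19
K (Alice): max(3, -4, -3) = 3
I (Bob): min(-19, 3, 17) = -19
Root (Alice): max(-4, 13, -19) = 13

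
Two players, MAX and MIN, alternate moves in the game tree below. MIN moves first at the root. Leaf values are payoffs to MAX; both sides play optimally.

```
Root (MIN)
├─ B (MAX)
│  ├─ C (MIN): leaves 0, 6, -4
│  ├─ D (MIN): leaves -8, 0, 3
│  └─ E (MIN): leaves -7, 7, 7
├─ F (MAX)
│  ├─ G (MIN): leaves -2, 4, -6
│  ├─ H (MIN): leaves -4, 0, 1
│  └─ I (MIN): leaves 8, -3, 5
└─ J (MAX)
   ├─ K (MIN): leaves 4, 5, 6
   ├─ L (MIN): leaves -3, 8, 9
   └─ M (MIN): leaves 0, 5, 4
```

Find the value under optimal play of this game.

-4

C (MIN): min(0, 6, -4) = -4
D (MIN): min(-8, 0, 3) = -8
E (MIN): min(-7, 7, 7) = -7
B (MAX): max(-4, -8, -7) = -4
G (MIN): min(-2, 4, -6) = -6
H (MIN): min(-4, 0, 1) = -4
I (MIN): min(8, -3, 5) = -3
F (MAX): max(-6, -4, -3) = -3
K (MIN): min(4, 5, 6) = 4
L (MIN): min(-3, 8, 9) = -3
M (MIN): min(0, 5, 4) = 0
J (MAX): max(4, -3, 0) = 4
Root (MIN): min(-4, -3, 4) = -4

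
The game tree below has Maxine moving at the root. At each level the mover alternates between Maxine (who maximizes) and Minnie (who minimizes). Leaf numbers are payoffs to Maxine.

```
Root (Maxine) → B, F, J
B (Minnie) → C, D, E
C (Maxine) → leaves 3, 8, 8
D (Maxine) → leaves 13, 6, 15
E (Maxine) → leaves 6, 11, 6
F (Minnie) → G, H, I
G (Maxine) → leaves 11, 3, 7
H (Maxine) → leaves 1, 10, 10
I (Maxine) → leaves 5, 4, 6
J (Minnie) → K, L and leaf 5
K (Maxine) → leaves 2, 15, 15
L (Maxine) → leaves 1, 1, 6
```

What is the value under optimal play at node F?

G: max(11, 3, 7) = 11
H: max(1, 10, 10) = 10
I: max(5, 4, 6) = 6
F: min(11, 10, 6) = 6

6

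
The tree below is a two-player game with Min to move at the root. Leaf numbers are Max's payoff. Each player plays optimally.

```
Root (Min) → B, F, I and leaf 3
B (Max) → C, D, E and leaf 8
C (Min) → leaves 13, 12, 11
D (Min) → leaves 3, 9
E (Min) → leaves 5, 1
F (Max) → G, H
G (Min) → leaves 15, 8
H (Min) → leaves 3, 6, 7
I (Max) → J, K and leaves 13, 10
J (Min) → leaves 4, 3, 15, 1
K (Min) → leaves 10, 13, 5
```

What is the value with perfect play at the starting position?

3

C (Min): min(13, 12, 11) = 11
D (Min): min(3, 9) = 3
E (Min): min(5, 1) = 1
B (Max): max(11, 3, 1, 8) = 11
G (Min): min(15, 8) = 8
H (Min): min(3, 6, 7) = 3
F (Max): max(8, 3) = 8
J (Min): min(4, 3, 15, 1) = 1
K (Min): min(10, 13, 5) = 5
I (Max): max(1, 5, 13, 10) = 13
Root (Min): min(11, 8, 13, 3) = 3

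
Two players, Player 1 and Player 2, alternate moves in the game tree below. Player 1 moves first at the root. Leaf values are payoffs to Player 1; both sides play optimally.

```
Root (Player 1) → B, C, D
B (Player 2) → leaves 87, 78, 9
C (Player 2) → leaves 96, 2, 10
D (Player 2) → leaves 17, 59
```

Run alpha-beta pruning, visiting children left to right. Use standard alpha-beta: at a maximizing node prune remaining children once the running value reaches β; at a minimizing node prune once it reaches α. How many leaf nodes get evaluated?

7

B [α=-∞,β=+∞]: v=9
C [α=9,β=+∞]: v=2 after child 2 ≤ α → α-cutoff, skip 1
D [α=9,β=+∞]: v=17
Root [α=-∞,β=+∞]: v=17
Leaves evaluated: 7 of 8.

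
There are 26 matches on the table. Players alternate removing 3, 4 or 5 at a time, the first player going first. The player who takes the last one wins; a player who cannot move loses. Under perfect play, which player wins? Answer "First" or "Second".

Second

i:   0  1  2  3  4  5  6  7  8  9 10 11 12 13 14 15 16 17 18 19 20 21 22 23 24 25 26
     L  L  L  W  W  W  W  W  L  L  L  W  W  W  W  W  L  L  L  W  W  W  W  W  L  L  L
Position 26 is L, so the second player wins.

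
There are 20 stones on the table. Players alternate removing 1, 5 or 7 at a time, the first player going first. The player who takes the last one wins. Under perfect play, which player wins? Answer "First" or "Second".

Compute winning (W) and losing (L) positions by backward induction:
i:   0  1  2  3  4  5  6  7  8  9 10 11 12 13 14 15 16 17 18 19 20
     L  W  L  W  L  W  L  W  L  W  L  W  L  W  L  W  L  W  L  W  L
Position 20 is L, so the second player wins.

Second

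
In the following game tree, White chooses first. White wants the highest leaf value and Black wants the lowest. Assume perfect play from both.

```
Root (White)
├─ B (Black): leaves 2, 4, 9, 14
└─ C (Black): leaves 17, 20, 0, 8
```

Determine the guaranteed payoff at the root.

2

B (Black): min(2, 4, 9, 14) = 2
C (Black): min(17, 20, 0, 8) = 0
Root (White): max(2, 0) = 2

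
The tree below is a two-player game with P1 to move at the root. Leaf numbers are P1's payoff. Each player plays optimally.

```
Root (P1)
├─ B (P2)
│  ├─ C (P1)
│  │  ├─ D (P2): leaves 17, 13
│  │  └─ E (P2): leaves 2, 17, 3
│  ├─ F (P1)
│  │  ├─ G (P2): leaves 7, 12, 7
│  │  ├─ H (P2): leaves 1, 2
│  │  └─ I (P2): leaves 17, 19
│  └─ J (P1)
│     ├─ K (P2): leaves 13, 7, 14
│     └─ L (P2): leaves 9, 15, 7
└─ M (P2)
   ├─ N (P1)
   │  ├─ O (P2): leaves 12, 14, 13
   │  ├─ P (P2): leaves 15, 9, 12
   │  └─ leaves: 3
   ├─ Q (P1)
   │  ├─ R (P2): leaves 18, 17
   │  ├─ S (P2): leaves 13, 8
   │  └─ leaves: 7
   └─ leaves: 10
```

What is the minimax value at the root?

D (P2): min(17, 13) = 13
E (P2): min(2, 17, 3) = 2
C (P1): max(13, 2) = 13
G (P2): min(7, 12, 7) = 7
H (P2): min(1, 2) = 1
I (P2): min(17, 19) = 17
F (P1): max(7, 1, 17) = 17
K (P2): min(13, 7, 14) = 7
L (P2): min(9, 15, 7) = 7
J (P1): max(7, 7) = 7
B (P2): min(13, 17, 7) = 7
O (P2): min(12, 14, 13) = 12
P (P2): min(15, 9, 12) = 9
N (P1): max(12, 9, 3) = 12
R (P2): min(18, 17) = 17
S (P2): min(13, 8) = 8
Q (P1): max(17, 8, 7) = 17
M (P2): min(12, 17, 10) = 10
Root (P1): max(7, 10) = 10

10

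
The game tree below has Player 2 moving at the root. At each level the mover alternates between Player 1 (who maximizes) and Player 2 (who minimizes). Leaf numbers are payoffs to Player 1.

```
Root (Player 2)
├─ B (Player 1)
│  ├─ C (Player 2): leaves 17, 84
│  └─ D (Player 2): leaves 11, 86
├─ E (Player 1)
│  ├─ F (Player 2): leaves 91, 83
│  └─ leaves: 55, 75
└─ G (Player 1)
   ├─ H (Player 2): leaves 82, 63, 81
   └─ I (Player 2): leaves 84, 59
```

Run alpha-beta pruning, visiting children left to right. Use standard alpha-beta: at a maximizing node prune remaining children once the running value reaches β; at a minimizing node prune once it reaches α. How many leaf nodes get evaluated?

C [α=-∞,β=+∞]: v=17
D [α=17,β=+∞]: v=11 after child 1 ≤ α → α-cutoff, skip 1
B [α=-∞,β=+∞]: v=17
F [α=-∞,β=17]: v=83
E [α=-∞,β=17]: v=83 after child 1 ≥ β → β-cutoff, skip 2
H [α=-∞,β=17]: v=63
G [α=-∞,β=17]: v=63 after child 1 ≥ β → β-cutoff, skip 1
Root [α=-∞,β=+∞]: v=17
Leaves evaluated: 8 of 13.

8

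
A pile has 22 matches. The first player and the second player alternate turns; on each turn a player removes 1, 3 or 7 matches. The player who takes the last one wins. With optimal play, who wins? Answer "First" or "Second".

Second

i:   0  1  2  3  4  5  6  7  8  9 10 11 12 13 14 15 16 17 18 19 20 21 22
     L  W  L  W  L  W  L  W  L  W  L  W  L  W  L  W  L  W  L  W  L  W  L
Position 22 is L, so the second player wins.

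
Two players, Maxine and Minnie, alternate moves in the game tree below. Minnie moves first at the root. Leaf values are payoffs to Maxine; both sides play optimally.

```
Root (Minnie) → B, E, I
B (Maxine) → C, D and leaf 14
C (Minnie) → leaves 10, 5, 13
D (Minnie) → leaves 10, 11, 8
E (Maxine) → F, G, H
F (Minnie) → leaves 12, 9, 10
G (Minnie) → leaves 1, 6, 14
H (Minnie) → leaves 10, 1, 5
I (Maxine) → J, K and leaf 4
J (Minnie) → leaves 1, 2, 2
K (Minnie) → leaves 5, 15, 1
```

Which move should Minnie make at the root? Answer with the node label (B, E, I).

I

C (Minnie): min(10, 5, 13) = 5
D (Minnie): min(10, 11, 8) = 8
B (Maxine): max(5, 8, 14) = 14
F (Minnie): min(12, 9, 10) = 9
G (Minnie): min(1, 6, 14) = 1
H (Minnie): min(10, 1, 5) = 1
E (Maxine): max(9, 1, 1) = 9
J (Minnie): min(1, 2, 2) = 1
K (Minnie): min(5, 15, 1) = 1
I (Maxine): max(1, 1, 4) = 4
Root (Minnie): min(14, 9, 4) = 4
Minnie picks the child with the lowest value: I (value 4).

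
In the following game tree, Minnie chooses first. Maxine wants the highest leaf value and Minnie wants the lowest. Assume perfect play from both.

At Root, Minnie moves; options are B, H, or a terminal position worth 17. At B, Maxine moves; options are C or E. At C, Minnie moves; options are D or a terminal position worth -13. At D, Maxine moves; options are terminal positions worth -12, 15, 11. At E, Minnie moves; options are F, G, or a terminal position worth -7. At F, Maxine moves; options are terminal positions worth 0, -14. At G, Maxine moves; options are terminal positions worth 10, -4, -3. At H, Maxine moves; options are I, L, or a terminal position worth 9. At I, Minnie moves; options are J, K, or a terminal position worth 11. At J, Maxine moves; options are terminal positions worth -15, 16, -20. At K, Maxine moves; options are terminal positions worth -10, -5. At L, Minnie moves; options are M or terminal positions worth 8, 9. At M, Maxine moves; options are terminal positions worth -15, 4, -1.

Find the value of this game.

-7

D (Maxine): max(-12, 15, 11) = 15
C (Minnie): min(15, -13) = -13
F (Maxine): max(0, -14) = 0
G (Maxine): max(10, -4, -3) = 10
E (Minnie): min(0, 10, -7) = -7
B (Maxine): max(-13, -7) = -7
J (Maxine): max(-15, 16, -20) = 16
K (Maxine): max(-10, -5) = -5
I (Minnie): min(16, -5, 11) = -5
M (Maxine): max(-15, 4, -1) = 4
L (Minnie): min(4, 8, 9) = 4
H (Maxine): max(-5, 4, 9) = 9
Root (Minnie): min(-7, 9, 17) = -7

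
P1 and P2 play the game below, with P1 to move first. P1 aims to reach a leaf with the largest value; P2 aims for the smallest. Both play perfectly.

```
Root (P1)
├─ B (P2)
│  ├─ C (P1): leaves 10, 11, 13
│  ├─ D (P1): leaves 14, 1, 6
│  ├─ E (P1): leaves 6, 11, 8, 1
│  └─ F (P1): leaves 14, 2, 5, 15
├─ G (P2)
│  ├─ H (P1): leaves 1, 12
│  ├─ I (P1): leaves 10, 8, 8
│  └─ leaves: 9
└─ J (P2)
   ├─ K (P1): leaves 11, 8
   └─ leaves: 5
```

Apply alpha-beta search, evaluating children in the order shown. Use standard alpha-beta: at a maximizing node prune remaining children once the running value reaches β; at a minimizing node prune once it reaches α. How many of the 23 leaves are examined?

C [α=-∞,β=+∞]: v=13
D [α=-∞,β=13]: v=14 after child 1 ≥ β → β-cutoff, skip 2
E [α=-∞,β=13]: v=11
F [α=-∞,β=11]: v=14 after child 1 ≥ β → β-cutoff, skip 3
B [α=-∞,β=+∞]: v=11
H [α=11,β=+∞]: v=12
I [α=11,β=12]: v=10
G [α=11,β=+∞]: v=10 after child 2 ≤ α → α-cutoff, skip 1
K [α=11,β=+∞]: v=11
J [α=11,β=+∞]: v=11 after child 1 ≤ α → α-cutoff, skip 1
Root [α=-∞,β=+∞]: v=11
Leaves evaluated: 16 of 23.

16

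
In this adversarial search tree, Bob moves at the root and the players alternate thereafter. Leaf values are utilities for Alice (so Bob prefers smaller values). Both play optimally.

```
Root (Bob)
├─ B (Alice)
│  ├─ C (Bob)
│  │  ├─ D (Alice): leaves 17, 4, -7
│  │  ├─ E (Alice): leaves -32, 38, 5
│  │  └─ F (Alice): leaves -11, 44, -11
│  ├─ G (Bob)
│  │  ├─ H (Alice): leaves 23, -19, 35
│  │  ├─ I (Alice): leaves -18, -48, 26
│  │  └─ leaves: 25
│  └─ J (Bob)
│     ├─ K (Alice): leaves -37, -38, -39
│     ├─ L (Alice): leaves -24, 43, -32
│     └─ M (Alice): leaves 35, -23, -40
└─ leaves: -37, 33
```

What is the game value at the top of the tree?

D (Alice): max(17, 4, -7) = 17
E (Alice): max(-32, 38, 5) = 38
F (Alice): max(-11, 44, -11) = 44
C (Bob): min(17, 38, 44) = 17
H (Alice): max(23, -19, 35) = 35
I (Alice): max(-18, -48, 26) = 26
G (Bob): min(35, 26, 25) = 25
K (Alice): max(-37, -38, -39) = -37
L (Alice): max(-24, 43, -32) = 43
M (Alice): max(35, -23, -40) = 35
J (Bob): min(-37, 43, 35) = -37
B (Alice): max(17, 25, -37) = 25
Root (Bob): min(25, -37, 33) = -37

-37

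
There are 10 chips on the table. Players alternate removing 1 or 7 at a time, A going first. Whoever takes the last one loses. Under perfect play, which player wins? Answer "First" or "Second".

First

Mark each pile size as W (mover wins) or L (mover loses):
i:   0  1  2  3  4  5  6  7  8  9 10
     W  L  W  L  W  L  W  L  W  L  W
Position 10 is W, so the first player wins.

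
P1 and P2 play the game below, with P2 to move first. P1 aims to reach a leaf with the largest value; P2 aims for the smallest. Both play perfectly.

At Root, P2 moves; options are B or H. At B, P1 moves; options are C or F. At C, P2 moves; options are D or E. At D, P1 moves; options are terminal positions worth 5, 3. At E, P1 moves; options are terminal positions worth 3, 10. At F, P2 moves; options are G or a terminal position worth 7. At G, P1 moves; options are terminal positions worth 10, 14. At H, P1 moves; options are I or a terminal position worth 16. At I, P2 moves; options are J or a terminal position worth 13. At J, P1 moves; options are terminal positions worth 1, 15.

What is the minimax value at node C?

D: max(5, 3) = 5
E: max(3, 10) = 10
C: min(5, 10) = 5

5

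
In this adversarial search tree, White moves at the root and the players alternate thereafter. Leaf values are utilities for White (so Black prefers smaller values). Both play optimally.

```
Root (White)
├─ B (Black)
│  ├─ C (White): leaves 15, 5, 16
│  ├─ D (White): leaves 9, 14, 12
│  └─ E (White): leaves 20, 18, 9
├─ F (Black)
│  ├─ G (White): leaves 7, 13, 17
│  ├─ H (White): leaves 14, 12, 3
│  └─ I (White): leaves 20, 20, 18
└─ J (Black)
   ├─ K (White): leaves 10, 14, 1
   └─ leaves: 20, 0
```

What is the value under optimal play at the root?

C (White): max(15, 5, 16) = 16
D (White): max(9, 14, 12) = 14
E (White): max(20, 18, 9) = 20
B (Black): min(16, 14, 20) = 14
G (White): max(7, 13, 17) = 17
H (White): max(14, 12, 3) = 14
I (White): max(20, 20, 18) = 20
F (Black): min(17, 14, 20) = 14
K (White): max(10, 14, 1) = 14
J (Black): min(14, 20, 0) = 0
Root (White): max(14, 14, 0) = 14

14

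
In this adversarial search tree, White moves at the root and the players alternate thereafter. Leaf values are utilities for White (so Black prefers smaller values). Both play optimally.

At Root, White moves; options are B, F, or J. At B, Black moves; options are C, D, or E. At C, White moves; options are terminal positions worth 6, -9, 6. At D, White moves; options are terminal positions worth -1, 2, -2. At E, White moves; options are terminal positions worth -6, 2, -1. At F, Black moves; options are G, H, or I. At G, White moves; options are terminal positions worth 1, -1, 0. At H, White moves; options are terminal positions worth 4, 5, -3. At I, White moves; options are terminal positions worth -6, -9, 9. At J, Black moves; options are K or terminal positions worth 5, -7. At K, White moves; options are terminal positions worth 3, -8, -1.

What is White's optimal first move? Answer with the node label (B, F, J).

C (White): max(6, -9, 6) = 6
D (White): max(-1, 2, -2) = 2
E (White): max(-6, 2, -1) = 2
B (Black): min(6, 2, 2) = 2
G (White): max(1, -1, 0) = 1
H (White): max(4, 5, -3) = 5
I (White): max(-6, -9, 9) = 9
F (Black): min(1, 5, 9) = 1
K (White): max(3, -8, -1) = 3
J (Black): min(3, 5, -7) = -7
Root (White): max(2, 1, -7) = 2
White picks the child with the highest value: B (value 2).

B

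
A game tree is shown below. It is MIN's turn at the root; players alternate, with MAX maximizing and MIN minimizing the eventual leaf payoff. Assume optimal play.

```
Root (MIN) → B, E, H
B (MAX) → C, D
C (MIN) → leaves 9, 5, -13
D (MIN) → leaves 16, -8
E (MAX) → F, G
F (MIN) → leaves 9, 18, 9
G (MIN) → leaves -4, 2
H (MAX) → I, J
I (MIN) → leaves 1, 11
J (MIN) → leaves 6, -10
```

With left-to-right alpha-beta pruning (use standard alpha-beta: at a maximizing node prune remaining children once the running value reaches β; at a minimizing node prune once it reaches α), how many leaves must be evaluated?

C [α=-∞,β=+∞]: v=-13
D [α=-13,β=+∞]: v=-8
B [α=-∞,β=+∞]: v=-8
F [α=-∞,β=-8]: v=9
E [α=-∞,β=-8]: v=9 after child 1 ≥ β → β-cutoff, skip 1
I [α=-∞,β=-8]: v=1
H [α=-∞,β=-8]: v=1 after child 1 ≥ β → β-cutoff, skip 1
Root [α=-∞,β=+∞]: v=-8
Leaves evaluated: 10 of 14.

10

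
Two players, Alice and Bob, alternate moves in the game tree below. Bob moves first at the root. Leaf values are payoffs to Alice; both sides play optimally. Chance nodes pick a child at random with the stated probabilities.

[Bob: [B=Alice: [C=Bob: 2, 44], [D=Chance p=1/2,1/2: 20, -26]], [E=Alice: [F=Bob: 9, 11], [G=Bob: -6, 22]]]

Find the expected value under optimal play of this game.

2

C (Bob): min(2, 44) = 2
D (Chance): 1/2·20 + 1/2·-26 = -3
B (Alice): max(2, -3) = 2
F (Bob): min(9, 11) = 9
G (Bob): min(-6, 22) = -6
E (Alice): max(9, -6) = 9
Root (Bob): min(2, 9) = 2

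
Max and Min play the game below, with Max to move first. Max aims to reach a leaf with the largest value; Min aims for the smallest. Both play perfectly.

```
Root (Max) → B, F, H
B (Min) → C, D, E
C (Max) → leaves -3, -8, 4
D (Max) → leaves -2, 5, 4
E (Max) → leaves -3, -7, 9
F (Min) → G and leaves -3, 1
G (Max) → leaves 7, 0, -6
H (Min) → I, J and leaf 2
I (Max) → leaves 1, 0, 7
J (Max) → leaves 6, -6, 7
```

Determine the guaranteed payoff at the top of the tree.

C (Max): max(-3, -8, 4) = 4
D (Max): max(-2, 5, 4) = 5
E (Max): max(-3, -7, 9) = 9
B (Min): min(4, 5, 9) = 4
G (Max): max(7, 0, -6) = 7
F (Min): min(7, -3, 1) = -3
I (Max): max(1, 0, 7) = 7
J (Max): max(6, -6, 7) = 7
H (Min): min(7, 7, 2) = 2
Root (Max): max(4, -3, 2) = 4

4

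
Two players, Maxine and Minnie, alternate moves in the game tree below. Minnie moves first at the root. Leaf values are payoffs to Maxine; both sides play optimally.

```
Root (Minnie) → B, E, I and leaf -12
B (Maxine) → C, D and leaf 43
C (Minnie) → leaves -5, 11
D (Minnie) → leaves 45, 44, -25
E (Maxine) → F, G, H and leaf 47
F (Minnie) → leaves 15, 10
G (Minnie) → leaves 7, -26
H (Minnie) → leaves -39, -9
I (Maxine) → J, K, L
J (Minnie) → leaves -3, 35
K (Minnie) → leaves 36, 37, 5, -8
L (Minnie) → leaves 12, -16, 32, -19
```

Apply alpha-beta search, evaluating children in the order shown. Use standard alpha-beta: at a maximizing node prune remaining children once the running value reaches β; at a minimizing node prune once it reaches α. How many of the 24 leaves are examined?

20

C [α=-∞,β=+∞]: v=-5
D [α=-5,β=+∞]: v=-25
B [α=-∞,β=+∞]: v=43
F [α=-∞,β=43]: v=10
G [α=10,β=43]: v=7 after child 1 ≤ α → α-cutoff, skip 1
H [α=10,β=43]: v=-39 after child 1 ≤ α → α-cutoff, skip 1
E [α=-∞,β=43]: v=47
J [α=-∞,β=43]: v=-3
K [α=-3,β=43]: v=-8
L [α=-3,β=43]: v=-16 after child 2 ≤ α → α-cutoff, skip 2
I [α=-∞,β=43]: v=-3
Root [α=-∞,β=+∞]: v=-12
Leaves evaluated: 20 of 24.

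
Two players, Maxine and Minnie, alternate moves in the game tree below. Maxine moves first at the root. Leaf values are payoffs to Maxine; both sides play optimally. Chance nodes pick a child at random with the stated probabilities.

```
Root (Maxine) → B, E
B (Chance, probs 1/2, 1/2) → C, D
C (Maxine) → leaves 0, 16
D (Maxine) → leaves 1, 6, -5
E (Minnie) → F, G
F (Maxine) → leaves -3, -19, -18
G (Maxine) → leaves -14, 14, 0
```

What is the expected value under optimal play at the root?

11

C (Maxine): max(0, 16) = 16
D (Maxine): max(1, 6, -5) = 6
B (Chance): 1/2·16 + 1/2·6 = 11
F (Maxine): max(-3, -19, -18) = -3
G (Maxine): max(-14, 14, 0) = 14
E (Minnie): min(-3, 14) = -3
Root (Maxine): max(11, -3) = 11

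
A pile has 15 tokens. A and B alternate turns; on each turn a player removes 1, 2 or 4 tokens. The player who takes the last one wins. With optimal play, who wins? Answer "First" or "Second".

i:   0  1  2  3  4  5  6  7  8  9 10 11 12 13 14 15
     L  W  W  L  W  W  L  W  W  L  W  W  L  W  W  L
Position 15 is L, so the second player wins.

Second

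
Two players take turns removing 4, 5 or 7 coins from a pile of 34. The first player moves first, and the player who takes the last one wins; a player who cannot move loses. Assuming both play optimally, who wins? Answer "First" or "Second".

Mark each pile size as W (mover wins) or L (mover loses):
i:   0  1  2  3  4  5  6  7  8  9 10 11 12 13 14 15 16 17 18 19 20 21 22 23 24 25 26 27 28 29 30 31 32 33 34
     L  L  L  L  W  W  W  W  W  W  W  L  L  L  L  W  W  W  W  W  W  W  L  L  L  L  W  W  W  W  W  W  W  L  L
Position 34 is L, so the second player wins.

Second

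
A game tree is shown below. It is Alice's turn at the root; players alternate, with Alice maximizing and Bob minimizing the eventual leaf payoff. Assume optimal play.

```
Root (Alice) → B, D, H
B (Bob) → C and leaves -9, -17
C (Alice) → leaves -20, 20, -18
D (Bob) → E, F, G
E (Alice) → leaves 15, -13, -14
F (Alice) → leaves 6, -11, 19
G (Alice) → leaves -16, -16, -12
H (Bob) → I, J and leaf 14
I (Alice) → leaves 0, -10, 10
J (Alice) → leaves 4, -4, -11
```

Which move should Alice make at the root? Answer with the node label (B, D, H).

C (Alice): max(-20, 20, -18) = 20
B (Bob): min(20, -9, -17) = -17
E (Alice): max(15, -13, -14) = 15
F (Alice): max(6, -11, 19) = 19
G (Alice): max(-16, -16, -12) = -12
D (Bob): min(15, 19, -12) = -12
I (Alice): max(0, -10, 10) = 10
J (Alice): max(4, -4, -11) = 4
H (Bob): min(10, 4, 14) = 4
Root (Alice): max(-17, -12, 4) = 4
Alice picks the child with the highest value: H (value 4).

H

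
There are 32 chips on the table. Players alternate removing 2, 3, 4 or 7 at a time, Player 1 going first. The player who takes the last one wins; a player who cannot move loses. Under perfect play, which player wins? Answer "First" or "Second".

Compute winning (W) and losing (L) positions by backward induction:
i:   0  1  2  3  4  5  6  7  8  9 10 11 12 13 14 15 16 17 18 19 20 21 22 23 24 25 26 27 28 29 30 31 32
     L  L  W  W  W  W  L  W  W  W  W  L  L  W  W  W  W  L  W  W  W  W  L  L  W  W  W  W  L  W  W  W  W
Position 32 is W, so the first player wins.

First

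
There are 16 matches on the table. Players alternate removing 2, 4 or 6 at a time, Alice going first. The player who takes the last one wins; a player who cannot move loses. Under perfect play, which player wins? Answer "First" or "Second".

Mark each pile size as W (mover wins) or L (mover loses):
i:   0  1  2  3  4  5  6  7  8  9 10 11 12 13 14 15 16
     L  L  W  W  W  W  W  W  L  L  W  W  W  W  W  W  L
Position 16 is L, so the second player wins.

Second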